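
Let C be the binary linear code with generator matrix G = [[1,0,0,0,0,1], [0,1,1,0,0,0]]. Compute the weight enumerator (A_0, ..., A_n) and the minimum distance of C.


Weight distribution: A_0 = 1, A_2 = 2, A_4 = 1. Minimum distance d = 2.

Enumerate all 2^2 = 4 messages m ∈ F_2^2.
For each, compute codeword c = mG in F_2^6, then tally its weight.
  m = 00 → c = 000000, weight = 0.
  m = 10 → c = 100001, weight = 2.
  m = 01 → c = 011000, weight = 2.
  m = 11 → c = 111001, weight = 4.
Tally weights:
  weight 0: 1 codewords.
  weight 2: 2 codewords.
  weight 4: 1 codewords.
Minimum distance d = smallest w > 0 with A_w > 0 = 2.
Sanity: Σ A_w = 4 = 2^2 = 4 ✓.


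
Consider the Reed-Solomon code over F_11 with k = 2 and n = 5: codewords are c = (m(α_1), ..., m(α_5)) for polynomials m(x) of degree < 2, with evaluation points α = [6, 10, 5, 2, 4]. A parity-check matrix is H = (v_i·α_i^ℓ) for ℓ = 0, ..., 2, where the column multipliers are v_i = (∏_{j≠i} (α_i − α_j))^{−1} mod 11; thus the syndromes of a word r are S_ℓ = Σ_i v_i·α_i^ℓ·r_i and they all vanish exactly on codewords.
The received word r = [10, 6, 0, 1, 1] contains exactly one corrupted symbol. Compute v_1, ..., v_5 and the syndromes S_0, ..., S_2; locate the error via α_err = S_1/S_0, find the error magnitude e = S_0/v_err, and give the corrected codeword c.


S = (4, 8, 5), error at position 4, error magnitude e = 9, c = [10, 6, 0, 3, 1].

Step 1: column multipliers v_i = (∏_{j≠i}(α_i − α_j))^{−1} mod 11.
  i = 1 (α = 6): (6−10)(6−5)(6−2)(6−4) = (−4)·1·4·2 = −32 ≡ 1, so v_1 = 1^{−1} = 1 (mod 11).
  i = 2 (α = 10): (10−6)(10−5)(10−2)(10−4) = 4·5·8·6 = 960 ≡ 3, so v_2 = 3^{−1} = 4 (mod 11).
  i = 3 (α = 5): (5−6)(5−10)(5−2)(5−4) = (−1)·(−5)·3·1 = 15 ≡ 4, so v_3 = 4^{−1} = 3 (mod 11).
  i = 4 (α = 2): (2−6)(2−10)(2−5)(2−4) = (−4)·(−8)·(−3)·(−2) = 192 ≡ 5, so v_4 = 5^{−1} = 9 (mod 11).
  i = 5 (α = 4): (4−6)(4−10)(4−5)(4−2) = (−2)·(−6)·(−1)·2 = −24 ≡ 9, so v_5 = 9^{−1} = 5 (mod 11).
  v = [1, 4, 3, 9, 5].
Step 2: syndromes of r = [10, 6, 0, 1, 1] (all sums mod 11).
  S_0 = Σ v_i r_i = 1·10 + 4·6 + 3·0 + 9·1 + 5·1 = 48 ≡ 4.
  S_1 = Σ v_i α_i r_i = 1·6·10 + 4·10·6 + 3·5·0 + 9·2·1 + 5·4·1 = 338 ≡ 8.
  α_i^2 mod 11 = [3, 1, 3, 4, 5].
  S_2 = Σ v_i α_i^2 r_i = 1·3·10 + 4·1·6 + 3·3·0 + 9·4·1 + 5·5·1 = 115 ≡ 5.
  S = (4, 8, 5) ≠ 0, so r is not a codeword (an error is present).
Step 3: locate the error. For a single error e at position i, S_ℓ = v_i·e·α_i^ℓ, so α_err = S_1/S_0.
  S_0^{−1} = 4^{−1} = 3 (mod 11), so α_err = 8·3 = 24 ≡ 2 = α_4. Error position i = 4.
  Consistency check: S_2/S_1 = 5·7 = 35 ≡ 2 = α_err ✓ (single-error assumption holds).
Step 4: error magnitude e = S_0/v_4 = S_0·∏_{j≠4}(α_4 − α_j) = 4·5 = 20 ≡ 9 (mod 11).
Step 5: correct position 4: c_4 = r_4 − e = 1 − 9 ≡ 3 (mod 11). Hence c = [10, 6, 0, 3, 1].
  Check: interpolating c through the α_i gives m(x) = 5 + 10·x (degree < 2) with m(α_i) = c_i for every i, so c is indeed a codeword.


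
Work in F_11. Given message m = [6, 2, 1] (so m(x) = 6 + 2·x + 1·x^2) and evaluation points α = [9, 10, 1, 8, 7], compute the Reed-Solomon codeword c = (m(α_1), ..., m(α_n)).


c = [6, 5, 9, 9, 3]

Message polynomial: m(x) = 6 + 2·x + 1·x^2 (mod 11).
For each evaluation point α_i, compute m(α_i) mod 11:
  α_1 = 9: Horner steps 1 → 0 → 6, so m(9) = 6.
  α_2 = 10: Horner steps 1 → 1 → 5, so m(10) = 5.
  α_3 = 1: Horner steps 1 → 3 → 9, so m(1) = 9.
  α_4 = 8: Horner steps 1 → 10 → 9, so m(8) = 9.
  α_5 = 7: Horner steps 1 → 9 → 3, so m(7) = 3.
Codeword c = [6, 5, 9, 9, 3] ∈ F_11^5.


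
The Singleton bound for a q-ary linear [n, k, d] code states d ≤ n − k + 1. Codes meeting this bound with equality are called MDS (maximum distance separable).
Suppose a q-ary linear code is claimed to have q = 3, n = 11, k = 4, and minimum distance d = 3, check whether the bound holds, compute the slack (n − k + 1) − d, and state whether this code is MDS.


Singleton RHS = n − k + 1 = 8, slack = 5, bound satisfied, not MDS.

Singleton bound: d ≤ n − k + 1.
Here n = 11, k = 4, so n − k + 1 = 8.
Given d = 3, check d ≤ 8: YES.
Slack = (n − k + 1) − d = 5.
The code is NOT MDS (slack = 5 > 0).
Description: the claimed parameters are [11, 4, 3]_3; such a code would be non-MDS.


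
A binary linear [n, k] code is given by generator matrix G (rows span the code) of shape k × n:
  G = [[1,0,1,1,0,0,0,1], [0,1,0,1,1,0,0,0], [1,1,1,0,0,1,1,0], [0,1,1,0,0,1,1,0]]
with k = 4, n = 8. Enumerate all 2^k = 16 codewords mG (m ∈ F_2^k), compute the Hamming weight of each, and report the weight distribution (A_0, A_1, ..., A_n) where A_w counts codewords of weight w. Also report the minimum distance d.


Weight distribution: A_0 = 1, A_1 = 1, A_3 = 2, A_4 = 5, A_5 = 5, A_6 = 2. Minimum distance d = 1.

Enumerate all 2^4 = 16 messages m ∈ F_2^4.
For each, compute codeword c = mG in F_2^8, then tally its weight.
  m = 0000 → c = 00000000, weight = 0.
  m = 1000 → c = 10110001, weight = 4.
  m = 0100 → c = 01011000, weight = 3.
  m = 1100 → c = 11101001, weight = 5.
  m = 0010 → c = 11100110, weight = 5.
  m = 1010 → c = 01010111, weight = 5.
  m = 0110 → c = 10111110, weight = 6.
  m = 1110 → c = 00001111, weight = 4.
  m = 0001 → c = 01100110, weight = 4.
  m = 1001 → c = 11010111, weight = 6.
  m = 0101 → c = 00111110, weight = 5.
  m = 1101 → c = 10001111, weight = 5.
  m = 0011 → c = 10000000, weight = 1.
  m = 1011 → c = 00110001, weight = 3.
  m = 0111 → c = 11011000, weight = 4.
  m = 1111 → c = 01101001, weight = 4.
Tally weights:
  weight 0: 1 codewords.
  weight 1: 1 codewords.
  weight 3: 2 codewords.
  weight 4: 5 codewords.
  weight 5: 5 codewords.
  weight 6: 2 codewords.
Minimum distance d = smallest w > 0 with A_w > 0 = 1.
Sanity: Σ A_w = 16 = 2^4 = 16 ✓.


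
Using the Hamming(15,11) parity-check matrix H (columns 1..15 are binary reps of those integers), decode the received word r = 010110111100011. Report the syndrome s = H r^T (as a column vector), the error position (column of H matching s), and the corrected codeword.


s = (1, 1, 1, 0)^T, error position = 14, corrected codeword c = 010110111100001

Compute s = H r^T mod 2 one row at a time:
  s_1 = 1 + 1 + 1 + 0 + 0 + 0 + 1 + 1 = 5 ≡ 1 (mod 2).
  s_2 = 1 + 1 + 0 + 1 + 0 + 0 + 1 + 1 = 5 ≡ 1 (mod 2).
  s_3 = 1 + 0 + 0 + 1 + 1 + 0 + 1 + 1 = 5 ≡ 1 (mod 2).
  s_4 = 0 + 0 + 1 + 1 + 1 + 0 + 0 + 1 = 4 ≡ 0 (mod 2).
s = (1, 1, 1, 0)^T — this equals column 14 of H (binary 1110), so error is at position 14.
Correct: flip bit 14 of r = 010110111100011 to get c = 010110111100001.


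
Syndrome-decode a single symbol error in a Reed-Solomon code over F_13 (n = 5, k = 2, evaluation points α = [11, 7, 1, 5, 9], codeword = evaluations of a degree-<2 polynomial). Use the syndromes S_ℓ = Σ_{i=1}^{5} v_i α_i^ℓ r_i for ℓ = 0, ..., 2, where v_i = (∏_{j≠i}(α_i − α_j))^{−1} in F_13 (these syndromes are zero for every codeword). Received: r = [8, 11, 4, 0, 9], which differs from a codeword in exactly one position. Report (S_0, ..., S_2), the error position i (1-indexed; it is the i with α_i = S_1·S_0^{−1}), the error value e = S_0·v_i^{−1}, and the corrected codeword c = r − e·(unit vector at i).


S = (12, 2, 9), error at position 1, error magnitude e = 1, c = [7, 11, 4, 0, 9].

Step 1: column multipliers v_i = (∏_{j≠i}(α_i − α_j))^{−1} mod 13.
  i = 1 (α = 11): (11−7)(11−1)(11−5)(11−9) = 4·10·6·2 = 480 ≡ 12, so v_1 = 12^{−1} = 12 (mod 13).
  i = 2 (α = 7): (7−11)(7−1)(7−5)(7−9) = (−4)·6·2·(−2) = 96 ≡ 5, so v_2 = 5^{−1} = 8 (mod 13).
  i = 3 (α = 1): (1−11)(1−7)(1−5)(1−9) = (−10)·(−6)·(−4)·(−8) = 1920 ≡ 9, so v_3 = 9^{−1} = 3 (mod 13).
  i = 4 (α = 5): (5−11)(5−7)(5−1)(5−9) = (−6)·(−2)·4·(−4) = −192 ≡ 3, so v_4 = 3^{−1} = 9 (mod 13).
  i = 5 (α = 9): (9−11)(9−7)(9−1)(9−5) = (−2)·2·8·4 = −128 ≡ 2, so v_5 = 2^{−1} = 7 (mod 13).
  v = [12, 8, 3, 9, 7].
Step 2: syndromes of r = [8, 11, 4, 0, 9] (all sums mod 13).
  S_0 = Σ v_i r_i = 12·8 + 8·11 + 3·4 + 9·0 + 7·9 = 259 ≡ 12.
  S_1 = Σ v_i α_i r_i = 12·11·8 + 8·7·11 + 3·1·4 + 9·5·0 + 7·9·9 = 2251 ≡ 2.
  α_i^2 mod 13 = [4, 10, 1, 12, 3].
  S_2 = Σ v_i α_i^2 r_i = 12·4·8 + 8·10·11 + 3·1·4 + 9·12·0 + 7·3·9 = 1465 ≡ 9.
  S = (12, 2, 9) ≠ 0, so r is not a codeword (an error is present).
Step 3: locate the error. For a single error e at position i, S_ℓ = v_i·e·α_i^ℓ, so α_err = S_1/S_0.
  S_0^{−1} = 12^{−1} = 12 (mod 13), so α_err = 2·12 = 24 ≡ 11 = α_1. Error position i = 1.
  Consistency check: S_2/S_1 = 9·7 = 63 ≡ 11 = α_err ✓ (single-error assumption holds).
Step 4: error magnitude e = S_0/v_1 = S_0·∏_{j≠1}(α_1 − α_j) = 12·12 = 144 ≡ 1 (mod 13).
Step 5: correct position 1: c_1 = r_1 − e = 8 − 1 ≡ 7 (mod 13). Hence c = [7, 11, 4, 0, 9].
  Check: interpolating c through the α_i gives m(x) = 5 + 12·x (degree < 2) with m(α_i) = c_i for every i, so c is indeed a codeword.


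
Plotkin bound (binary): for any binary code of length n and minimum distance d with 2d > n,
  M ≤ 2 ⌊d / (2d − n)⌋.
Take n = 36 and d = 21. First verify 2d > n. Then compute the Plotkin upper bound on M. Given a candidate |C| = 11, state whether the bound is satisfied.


Plotkin bound M ≤ 6; given |C| = 11 > bound (violated).

Check applicability: 2d = 42, n = 36.
2d − n = 6 > 0, so Plotkin applies.
Compute d/(2d−n) = 21/6 ≈ 3.5000.
⌊d/(2d−n)⌋ = 3.
Plotkin bound: M ≤ 2·3 = 6.
Given |C| = 11, check: VIOLATED.
This |C| is above the Plotkin bound, so no binary code with n = 36, d = 21 and 11 codewords exists.


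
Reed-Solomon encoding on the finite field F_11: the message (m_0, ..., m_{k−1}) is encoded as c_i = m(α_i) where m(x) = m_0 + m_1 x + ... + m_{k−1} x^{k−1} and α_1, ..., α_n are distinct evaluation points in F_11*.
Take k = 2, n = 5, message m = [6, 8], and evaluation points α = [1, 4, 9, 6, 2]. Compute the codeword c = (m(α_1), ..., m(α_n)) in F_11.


c = [3, 5, 1, 10, 0]

Message polynomial: m(x) = 6 + 8·x (mod 11).
For each evaluation point α_i, compute m(α_i) mod 11:
  α_1 = 1: Horner steps 8 → 3, so m(1) = 3.
  α_2 = 4: Horner steps 8 → 5, so m(4) = 5.
  α_3 = 9: Horner steps 8 → 1, so m(9) = 1.
  α_4 = 6: Horner steps 8 → 10, so m(6) = 10.
  α_5 = 2: Horner steps 8 → 0, so m(2) = 0.
Codeword c = [3, 5, 1, 10, 0] ∈ F_11^5.


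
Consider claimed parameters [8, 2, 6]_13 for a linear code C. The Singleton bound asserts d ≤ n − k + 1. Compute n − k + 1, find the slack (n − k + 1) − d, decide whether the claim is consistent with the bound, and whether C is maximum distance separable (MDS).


Singleton RHS = n − k + 1 = 7, slack = 1, bound satisfied, not MDS.

Singleton bound: d ≤ n − k + 1.
Here n = 8, k = 2, so n − k + 1 = 7.
Given d = 6, check d ≤ 7: YES.
Slack = (n − k + 1) − d = 1.
The code is NOT MDS (slack = 1 > 0).
Description: the claimed parameters are [8, 2, 6]_13; such a code would be non-MDS.


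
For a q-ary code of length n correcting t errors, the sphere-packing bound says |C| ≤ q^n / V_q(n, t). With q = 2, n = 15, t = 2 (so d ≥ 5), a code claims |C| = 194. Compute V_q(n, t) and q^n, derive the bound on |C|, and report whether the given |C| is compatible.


V_q(n, t) = 121, q^n = 32768, Hamming bound = 270, |C| = 194 ≤ bound (satisfied).

Step 1: Compute V_q(n, t) = Σ_{j=0}^2 C(n, j) (q−1)^j.
  j = 0: C(15,0)·(1)^0 = 1·1 = 1.
  j = 1: C(15,1)·(1)^1 = 15·1 = 15.
  j = 2: C(15,2)·(1)^2 = 105·1 = 105.
  V_q(n, t) = 1 + 15 + 105 = 121.
Step 2: q^n = 2^15 = 32768.
Step 3: Hamming bound ⌊q^n / V_q(n,t)⌋ = ⌊32768/121⌋ = 270.
Step 4: Compare |C| = 194 to 270: satisfied.
The claimed |C| lies below the Hamming bound.


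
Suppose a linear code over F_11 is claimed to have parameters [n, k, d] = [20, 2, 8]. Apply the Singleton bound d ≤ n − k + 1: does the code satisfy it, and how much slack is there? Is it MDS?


Singleton RHS = n − k + 1 = 19, slack = 11, bound satisfied, not MDS.

Singleton bound: d ≤ n − k + 1.
Here n = 20, k = 2, so n − k + 1 = 19.
Given d = 8, check d ≤ 19: YES.
Slack = (n − k + 1) − d = 11.
The code is NOT MDS (slack = 11 > 0).
Description: the claimed parameters are [20, 2, 8]_11; such a code would be non-MDS.


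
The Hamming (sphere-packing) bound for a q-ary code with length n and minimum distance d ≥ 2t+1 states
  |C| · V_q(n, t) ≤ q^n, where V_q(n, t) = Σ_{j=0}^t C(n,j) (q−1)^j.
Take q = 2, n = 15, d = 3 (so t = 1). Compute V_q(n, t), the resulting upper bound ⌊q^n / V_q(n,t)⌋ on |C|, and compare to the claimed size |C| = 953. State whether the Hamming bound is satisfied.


V_q(n, t) = 16, q^n = 32768, Hamming bound = 2048, |C| = 953 ≤ bound (satisfied).

Step 1: Compute V_q(n, t) = Σ_{j=0}^1 C(n, j) (q−1)^j.
  j = 0: C(15,0)·(1)^0 = 1·1 = 1.
  j = 1: C(15,1)·(1)^1 = 15·1 = 15.
  V_q(n, t) = 1 + 15 = 16.
Step 2: q^n = 2^15 = 32768.
Step 3: Hamming bound ⌊q^n / V_q(n,t)⌋ = ⌊32768/16⌋ = 2048.
Step 4: Compare |C| = 953 to 2048: satisfied.
The claimed |C| lies below the Hamming bound.


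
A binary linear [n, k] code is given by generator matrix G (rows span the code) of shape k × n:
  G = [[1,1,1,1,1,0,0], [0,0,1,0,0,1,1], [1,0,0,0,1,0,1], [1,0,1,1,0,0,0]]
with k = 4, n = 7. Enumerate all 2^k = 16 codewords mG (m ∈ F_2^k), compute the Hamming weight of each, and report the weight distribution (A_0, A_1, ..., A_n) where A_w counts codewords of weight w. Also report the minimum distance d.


Weight distribution: A_0 = 1, A_2 = 1, A_3 = 6, A_4 = 5, A_5 = 2, A_6 = 1. Minimum distance d = 2.

Enumerate all 2^4 = 16 messages m ∈ F_2^4.
For each, compute codeword c = mG in F_2^7, then tally its weight.
  m = 0000 → c = 0000000, weight = 0.
  m = 1000 → c = 1111100, weight = 5.
  m = 0100 → c = 0010011, weight = 3.
  m = 1100 → c = 1101111, weight = 6.
  m = 0010 → c = 1000101, weight = 3.
  m = 1010 → c = 0111001, weight = 4.
  m = 0110 → c = 1010110, weight = 4.
  m = 1110 → c = 0101010, weight = 3.
  m = 0001 → c = 1011000, weight = 3.
  m = 1001 → c = 0100100, weight = 2.
  m = 0101 → c = 1001011, weight = 4.
  m = 1101 → c = 0110111, weight = 5.
  m = 0011 → c = 0011101, weight = 4.
  m = 1011 → c = 1100001, weight = 3.
  m = 0111 → c = 0001110, weight = 3.
  m = 1111 → c = 1110010, weight = 4.
Tally weights:
  weight 0: 1 codewords.
  weight 2: 1 codewords.
  weight 3: 6 codewords.
  weight 4: 5 codewords.
  weight 5: 2 codewords.
  weight 6: 1 codewords.
Minimum distance d = smallest w > 0 with A_w > 0 = 2.
Sanity: Σ A_w = 16 = 2^4 = 16 ✓.


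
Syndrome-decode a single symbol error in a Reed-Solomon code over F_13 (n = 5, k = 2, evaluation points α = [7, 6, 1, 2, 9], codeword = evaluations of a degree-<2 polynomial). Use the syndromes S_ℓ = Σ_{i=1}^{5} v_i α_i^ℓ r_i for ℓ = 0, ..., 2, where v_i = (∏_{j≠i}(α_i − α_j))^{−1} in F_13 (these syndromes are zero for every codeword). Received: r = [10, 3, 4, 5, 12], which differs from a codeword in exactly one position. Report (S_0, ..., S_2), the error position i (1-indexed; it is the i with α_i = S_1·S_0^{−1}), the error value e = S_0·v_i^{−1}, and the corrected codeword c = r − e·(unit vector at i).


S = (9, 2, 12), error at position 2, error magnitude e = 7, c = [10, 9, 4, 5, 12].

Step 1: column multipliers v_i = (∏_{j≠i}(α_i − α_j))^{−1} mod 13.
  i = 1 (α = 7): (7−6)(7−1)(7−2)(7−9) = 1·6·5·(−2) = −60 ≡ 5, so v_1 = 5^{−1} = 8 (mod 13).
  i = 2 (α = 6): (6−7)(6−1)(6−2)(6−9) = (−1)·5·4·(−3) = 60 ≡ 8, so v_2 = 8^{−1} = 5 (mod 13).
  i = 3 (α = 1): (1−7)(1−6)(1−2)(1−9) = (−6)·(−5)·(−1)·(−8) = 240 ≡ 6, so v_3 = 6^{−1} = 11 (mod 13).
  i = 4 (α = 2): (2−7)(2−6)(2−1)(2−9) = (−5)·(−4)·1·(−7) = −140 ≡ 3, so v_4 = 3^{−1} = 9 (mod 13).
  i = 5 (α = 9): (9−7)(9−6)(9−1)(9−2) = 2·3·8·7 = 336 ≡ 11, so v_5 = 11^{−1} = 6 (mod 13).
  v = [8, 5, 11, 9, 6].
Step 2: syndromes of r = [10, 3, 4, 5, 12] (all sums mod 13).
  S_0 = Σ v_i r_i = 8·10 + 5·3 + 11·4 + 9·5 + 6·12 = 256 ≡ 9.
  S_1 = Σ v_i α_i r_i = 8·7·10 + 5·6·3 + 11·1·4 + 9·2·5 + 6·9·12 = 1432 ≡ 2.
  α_i^2 mod 13 = [10, 10, 1, 4, 3].
  S_2 = Σ v_i α_i^2 r_i = 8·10·10 + 5·10·3 + 11·1·4 + 9·4·5 + 6·3·12 = 1390 ≡ 12.
  S = (9, 2, 12) ≠ 0, so r is not a codeword (an error is present).
Step 3: locate the error. For a single error e at position i, S_ℓ = v_i·e·α_i^ℓ, so α_err = S_1/S_0.
  S_0^{−1} = 9^{−1} = 3 (mod 13), so α_err = 2·3 = 6 ≡ 6 = α_2. Error position i = 2.
  Consistency check: S_2/S_1 = 12·7 = 84 ≡ 6 = α_err ✓ (single-error assumption holds).
Step 4: error magnitude e = S_0/v_2 = S_0·∏_{j≠2}(α_2 − α_j) = 9·8 = 72 ≡ 7 (mod 13).
Step 5: correct position 2: c_2 = r_2 − e = 3 − 7 ≡ 9 (mod 13). Hence c = [10, 9, 4, 5, 12].
  Check: interpolating c through the α_i gives m(x) = 3 + 1·x (degree < 2) with m(α_i) = c_i for every i, so c is indeed a codeword.


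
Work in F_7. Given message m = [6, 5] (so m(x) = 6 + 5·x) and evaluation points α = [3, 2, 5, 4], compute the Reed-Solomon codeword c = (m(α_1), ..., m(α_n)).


c = [0, 2, 3, 5]

Message polynomial: m(x) = 6 + 5·x (mod 7).
For each evaluation point α_i, compute m(α_i) mod 7:
  α_1 = 3: Horner steps 5 → 0, so m(3) = 0.
  α_2 = 2: Horner steps 5 → 2, so m(2) = 2.
  α_3 = 5: Horner steps 5 → 3, so m(5) = 3.
  α_4 = 4: Horner steps 5 → 5, so m(4) = 5.
Codeword c = [0, 2, 3, 5] ∈ F_7^4.


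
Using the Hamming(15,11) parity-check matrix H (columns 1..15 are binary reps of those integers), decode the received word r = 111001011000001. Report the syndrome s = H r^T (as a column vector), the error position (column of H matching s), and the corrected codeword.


s = (1, 0, 0, 0)^T, error position = 8, corrected codeword c = 111001001000001

Compute s = H r^T mod 2 one row at a time:
  s_1 = 1 + 1 + 0 + 0 + 0 + 0 + 0 + 1 = 3 ≡ 1 (mod 2).
  s_2 = 0 + 0 + 1 + 0 + 0 + 0 + 0 + 1 = 2 ≡ 0 (mod 2).
  s_3 = 1 + 1 + 1 + 0 + 0 + 0 + 0 + 1 = 4 ≡ 0 (mod 2).
  s_4 = 1 + 1 + 0 + 0 + 1 + 0 + 0 + 1 = 4 ≡ 0 (mod 2).
s = (1, 0, 0, 0)^T — this equals column 8 of H (binary 1000), so error is at position 8.
Correct: flip bit 8 of r = 111001011000001 to get c = 111001001000001.


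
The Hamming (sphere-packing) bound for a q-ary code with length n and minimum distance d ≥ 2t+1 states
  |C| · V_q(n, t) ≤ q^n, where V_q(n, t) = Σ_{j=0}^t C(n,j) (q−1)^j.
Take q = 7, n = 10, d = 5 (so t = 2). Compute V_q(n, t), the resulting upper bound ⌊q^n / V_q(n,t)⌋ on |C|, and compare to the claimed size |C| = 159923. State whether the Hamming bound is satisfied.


V_q(n, t) = 1681, q^n = 282475249, Hamming bound = 168040, |C| = 159923 ≤ bound (satisfied).

Step 1: Compute V_q(n, t) = Σ_{j=0}^2 C(n, j) (q−1)^j.
  j = 0: C(10,0)·(6)^0 = 1·1 = 1.
  j = 1: C(10,1)·(6)^1 = 10·6 = 60.
  j = 2: C(10,2)·(6)^2 = 45·36 = 1620.
  V_q(n, t) = 1 + 60 + 1620 = 1681.
Step 2: q^n = 7^10 = 282475249.
Step 3: Hamming bound ⌊q^n / V_q(n,t)⌋ = ⌊282475249/1681⌋ = 168040.
Step 4: Compare |C| = 159923 to 168040: satisfied.
The claimed |C| lies below the Hamming bound.


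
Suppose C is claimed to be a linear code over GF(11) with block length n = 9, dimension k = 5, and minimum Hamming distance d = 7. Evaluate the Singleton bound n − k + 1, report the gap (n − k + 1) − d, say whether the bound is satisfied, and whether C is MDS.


Singleton RHS = n − k + 1 = 5, slack = -2, bound violated (no such code; not MDS).

Singleton bound: d ≤ n − k + 1.
Here n = 9, k = 5, so n − k + 1 = 5.
Given d = 7, check d ≤ 5: NO.
Slack = (n − k + 1) − d = -2.
The slack is negative: d = 7 exceeds n − k + 1 = 5 by 2, so the Singleton bound is violated and no linear [9, 5, 7]_11 code can exist. In particular it is not MDS (MDS requires d = n − k + 1 exactly).
Description: the claimed parameters are [9, 5, 7]_11; such a code would be impossible (violates the Singleton bound).


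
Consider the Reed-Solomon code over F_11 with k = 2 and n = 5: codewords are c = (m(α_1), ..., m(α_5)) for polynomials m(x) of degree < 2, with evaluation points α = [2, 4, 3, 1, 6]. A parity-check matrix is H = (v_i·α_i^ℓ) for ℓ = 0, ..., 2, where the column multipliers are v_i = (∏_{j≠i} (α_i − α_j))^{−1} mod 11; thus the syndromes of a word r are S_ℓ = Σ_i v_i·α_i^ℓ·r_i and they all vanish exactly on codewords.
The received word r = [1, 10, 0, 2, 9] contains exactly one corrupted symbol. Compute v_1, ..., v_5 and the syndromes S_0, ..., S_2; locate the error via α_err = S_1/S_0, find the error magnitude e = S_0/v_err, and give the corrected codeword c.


S = (10, 5, 8), error at position 5, error magnitude e = 1, c = [1, 10, 0, 2, 8].

Step 1: column multipliers v_i = (∏_{j≠i}(α_i − α_j))^{−1} mod 11.
  i = 1 (α = 2): (2−4)(2−3)(2−1)(2−6) = (−2)·(−1)·1·(−4) = −8 ≡ 3, so v_1 = 3^{−1} = 4 (mod 11).
  i = 2 (α = 4): (4−2)(4−3)(4−1)(4−6) = 2·1·3·(−2) = −12 ≡ 10, so v_2 = 10^{−1} = 10 (mod 11).
  i = 3 (α = 3): (3−2)(3−4)(3−1)(3−6) = 1·(−1)·2·(−3) = 6 ≡ 6, so v_3 = 6^{−1} = 2 (mod 11).
  i = 4 (α = 1): (1−2)(1−4)(1−3)(1−6) = (−1)·(−3)·(−2)·(−5) = 30 ≡ 8, so v_4 = 8^{−1} = 7 (mod 11).
  i = 5 (α = 6): (6−2)(6−4)(6−3)(6−1) = 4·2·3·5 = 120 ≡ 10, so v_5 = 10^{−1} = 10 (mod 11).
  v = [4, 10, 2, 7, 10].
Step 2: syndromes of r = [1, 10, 0, 2, 9] (all sums mod 11).
  S_0 = Σ v_i r_i = 4·1 + 10·10 + 2·0 + 7·2 + 10·9 = 208 ≡ 10.
  S_1 = Σ v_i α_i r_i = 4·2·1 + 10·4·10 + 2·3·0 + 7·1·2 + 10·6·9 = 962 ≡ 5.
  α_i^2 mod 11 = [4, 5, 9, 1, 3].
  S_2 = Σ v_i α_i^2 r_i = 4·4·1 + 10·5·10 + 2·9·0 + 7·1·2 + 10·3·9 = 800 ≡ 8.
  S = (10, 5, 8) ≠ 0, so r is not a codeword (an error is present).
Step 3: locate the error. For a single error e at position i, S_ℓ = v_i·e·α_i^ℓ, so α_err = S_1/S_0.
  S_0^{−1} = 10^{−1} = 10 (mod 11), so α_err = 5·10 = 50 ≡ 6 = α_5. Error position i = 5.
  Consistency check: S_2/S_1 = 8·9 = 72 ≡ 6 = α_err ✓ (single-error assumption holds).
Step 4: error magnitude e = S_0/v_5 = S_0·∏_{j≠5}(α_5 − α_j) = 10·10 = 100 ≡ 1 (mod 11).
Step 5: correct position 5: c_5 = r_5 − e = 9 − 1 ≡ 8 (mod 11). Hence c = [1, 10, 0, 2, 8].
  Check: interpolating c through the α_i gives m(x) = 3 + 10·x (degree < 2) with m(α_i) = c_i for every i, so c is indeed a codeword.


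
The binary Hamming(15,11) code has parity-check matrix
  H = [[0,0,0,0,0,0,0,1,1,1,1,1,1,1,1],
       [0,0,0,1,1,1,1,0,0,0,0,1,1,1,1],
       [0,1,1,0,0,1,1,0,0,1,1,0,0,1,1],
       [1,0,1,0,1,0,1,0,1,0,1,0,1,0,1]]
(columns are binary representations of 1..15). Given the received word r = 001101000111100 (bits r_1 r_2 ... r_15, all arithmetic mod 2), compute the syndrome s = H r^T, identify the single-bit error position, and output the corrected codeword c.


s = (0, 0, 0, 1)^T, error position = 1, corrected codeword c = 101101000111100

Compute s = H r^T mod 2 one row at a time:
  s_1 = 0 + 0 + 1 + 1 + 1 + 1 + 0 + 0 = 4 ≡ 0 (mod 2).
  s_2 = 1 + 0 + 1 + 0 + 1 + 1 + 0 + 0 = 4 ≡ 0 (mod 2).
  s_3 = 0 + 1 + 1 + 0 + 1 + 1 + 0 + 0 = 4 ≡ 0 (mod 2).
  s_4 = 0 + 1 + 0 + 0 + 0 + 1 + 1 + 0 = 3 ≡ 1 (mod 2).
s = (0, 0, 0, 1)^T — this equals column 1 of H (binary 0001), so error is at position 1.
Correct: flip bit 1 of r = 001101000111100 to get c = 101101000111100.


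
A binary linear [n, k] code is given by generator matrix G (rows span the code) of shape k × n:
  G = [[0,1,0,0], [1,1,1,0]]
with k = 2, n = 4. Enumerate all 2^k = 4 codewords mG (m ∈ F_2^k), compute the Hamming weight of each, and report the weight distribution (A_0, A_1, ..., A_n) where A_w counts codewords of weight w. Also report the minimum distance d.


Weight distribution: A_0 = 1, A_1 = 1, A_2 = 1, A_3 = 1. Minimum distance d = 1.

Enumerate all 2^2 = 4 messages m ∈ F_2^2.
For each, compute codeword c = mG in F_2^4, then tally its weight.
  m = 00 → c = 0000, weight = 0.
  m = 10 → c = 0100, weight = 1.
  m = 01 → c = 1110, weight = 3.
  m = 11 → c = 1010, weight = 2.
Tally weights:
  weight 0: 1 codewords.
  weight 1: 1 codewords.
  weight 2: 1 codewords.
  weight 3: 1 codewords.
Minimum distance d = smallest w > 0 with A_w > 0 = 1.
Sanity: Σ A_w = 4 = 2^2 = 4 ✓.


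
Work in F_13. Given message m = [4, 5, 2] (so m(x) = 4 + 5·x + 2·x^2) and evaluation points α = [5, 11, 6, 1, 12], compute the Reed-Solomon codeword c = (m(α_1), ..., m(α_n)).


c = [1, 2, 2, 11, 1]

Message polynomial: m(x) = 4 + 5·x + 2·x^2 (mod 13).
For each evaluation point α_i, compute m(α_i) mod 13:
  α_1 = 5: Horner steps 2 → 2 → 1, so m(5) = 1.
  α_2 = 11: Horner steps 2 → 1 → 2, so m(11) = 2.
  α_3 = 6: Horner steps 2 → 4 → 2, so m(6) = 2.
  α_4 = 1: Horner steps 2 → 7 → 11, so m(1) = 11.
  α_5 = 12: Horner steps 2 → 3 → 1, so m(12) = 1.
Codeword c = [1, 2, 2, 11, 1] ∈ F_13^5.


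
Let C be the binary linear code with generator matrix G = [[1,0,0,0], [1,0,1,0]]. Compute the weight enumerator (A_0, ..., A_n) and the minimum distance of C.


Weight distribution: A_0 = 1, A_1 = 2, A_2 = 1. Minimum distance d = 1.

Enumerate all 2^2 = 4 messages m ∈ F_2^2.
For each, compute codeword c = mG in F_2^4, then tally its weight.
  m = 00 → c = 0000, weight = 0.
  m = 10 → c = 1000, weight = 1.
  m = 01 → c = 1010, weight = 2.
  m = 11 → c = 0010, weight = 1.
Tally weights:
  weight 0: 1 codewords.
  weight 1: 2 codewords.
  weight 2: 1 codewords.
Minimum distance d = smallest w > 0 with A_w > 0 = 1.
Sanity: Σ A_w = 4 = 2^2 = 4 ✓.


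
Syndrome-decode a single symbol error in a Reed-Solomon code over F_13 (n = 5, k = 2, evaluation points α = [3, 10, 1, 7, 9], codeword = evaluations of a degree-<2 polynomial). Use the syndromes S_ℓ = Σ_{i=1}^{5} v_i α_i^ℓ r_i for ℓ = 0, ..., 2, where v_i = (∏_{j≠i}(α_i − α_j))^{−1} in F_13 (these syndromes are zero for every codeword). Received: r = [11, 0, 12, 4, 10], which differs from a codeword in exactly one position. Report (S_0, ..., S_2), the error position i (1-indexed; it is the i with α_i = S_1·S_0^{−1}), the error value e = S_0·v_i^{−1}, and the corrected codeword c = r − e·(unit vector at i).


S = (3, 9, 1), error at position 1, error magnitude e = 6, c = [5, 0, 12, 4, 10].

Step 1: column multipliers v_i = (∏_{j≠i}(α_i − α_j))^{−1} mod 13.
  i = 1 (α = 3): (3−10)(3−1)(3−7)(3−9) = (−7)·2·(−4)·(−6) = −336 ≡ 2, so v_1 = 2^{−1} = 7 (mod 13).
  i = 2 (α = 10): (10−3)(10−1)(10−7)(10−9) = 7·9·3·1 = 189 ≡ 7, so v_2 = 7^{−1} = 2 (mod 13).
  i = 3 (α = 1): (1−3)(1−10)(1−7)(1−9) = (−2)·(−9)·(−6)·(−8) = 864 ≡ 6, so v_3 = 6^{−1} = 11 (mod 13).
  i = 4 (α = 7): (7−3)(7−10)(7−1)(7−9) = 4·(−3)·6·(−2) = 144 ≡ 1, so v_4 = 1^{−1} = 1 (mod 13).
  i = 5 (α = 9): (9−3)(9−10)(9−1)(9−7) = 6·(−1)·8·2 = −96 ≡ 8, so v_5 = 8^{−1} = 5 (mod 13).
  v = [7, 2, 11, 1, 5].
Step 2: syndromes of r = [11, 0, 12, 4, 10] (all sums mod 13).
  S_0 = Σ v_i r_i = 7·11 + 2·0 + 11·12 + 1·4 + 5·10 = 263 ≡ 3.
  S_1 = Σ v_i α_i r_i = 7·3·11 + 2·10·0 + 11·1·12 + 1·7·4 + 5·9·10 = 841 ≡ 9.
  α_i^2 mod 13 = [9, 9, 1, 10, 3].
  S_2 = Σ v_i α_i^2 r_i = 7·9·11 + 2·9·0 + 11·1·12 + 1·10·4 + 5·3·10 = 1015 ≡ 1.
  S = (3, 9, 1) ≠ 0, so r is not a codeword (an error is present).
Step 3: locate the error. For a single error e at position i, S_ℓ = v_i·e·α_i^ℓ, so α_err = S_1/S_0.
  S_0^{−1} = 3^{−1} = 9 (mod 13), so α_err = 9·9 = 81 ≡ 3 = α_1. Error position i = 1.
  Consistency check: S_2/S_1 = 1·3 = 3 ≡ 3 = α_err ✓ (single-error assumption holds).
Step 4: error magnitude e = S_0/v_1 = S_0·∏_{j≠1}(α_1 − α_j) = 3·2 = 6 ≡ 6 (mod 13).
Step 5: correct position 1: c_1 = r_1 − e = 11 − 6 ≡ 5 (mod 13). Hence c = [5, 0, 12, 4, 10].
  Check: interpolating c through the α_i gives m(x) = 9 + 3·x (degree < 2) with m(α_i) = c_i for every i, so c is indeed a codeword.


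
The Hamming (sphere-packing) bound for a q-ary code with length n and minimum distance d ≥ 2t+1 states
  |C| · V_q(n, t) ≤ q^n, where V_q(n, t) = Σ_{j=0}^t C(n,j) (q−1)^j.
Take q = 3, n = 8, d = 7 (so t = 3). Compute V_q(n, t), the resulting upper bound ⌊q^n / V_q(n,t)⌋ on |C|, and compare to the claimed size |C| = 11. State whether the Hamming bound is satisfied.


V_q(n, t) = 577, q^n = 6561, Hamming bound = 11, |C| = 11 ≤ bound (satisfied).

Step 1: Compute V_q(n, t) = Σ_{j=0}^3 C(n, j) (q−1)^j.
  j = 0: C(8,0)·(2)^0 = 1·1 = 1.
  j = 1: C(8,1)·(2)^1 = 8·2 = 16.
  j = 2: C(8,2)·(2)^2 = 28·4 = 112.
  j = 3: C(8,3)·(2)^3 = 56·8 = 448.
  V_q(n, t) = 1 + 16 + 112 + 448 = 577.
Step 2: q^n = 3^8 = 6561.
Step 3: Hamming bound ⌊q^n / V_q(n,t)⌋ = ⌊6561/577⌋ = 11.
Step 4: Compare |C| = 11 to 11: satisfied.
The claimed |C| lies at the Hamming bound (tight).


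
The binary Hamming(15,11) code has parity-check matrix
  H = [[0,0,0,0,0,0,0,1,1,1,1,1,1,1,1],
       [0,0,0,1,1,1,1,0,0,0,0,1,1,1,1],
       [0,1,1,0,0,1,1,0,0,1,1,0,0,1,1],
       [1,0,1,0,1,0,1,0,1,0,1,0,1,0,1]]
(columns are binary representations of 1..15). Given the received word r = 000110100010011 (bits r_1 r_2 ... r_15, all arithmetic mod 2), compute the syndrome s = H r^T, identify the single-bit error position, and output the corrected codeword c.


s = (1, 1, 0, 0)^T, error position = 12, corrected codeword c = 000110100011011

Compute s = H r^T mod 2 one row at a time:
  s_1 = 0 + 0 + 0 + 1 + 0 + 0 + 1 + 1 = 3 ≡ 1 (mod 2).
  s_2 = 1 + 1 + 0 + 1 + 0 + 0 + 1 + 1 = 5 ≡ 1 (mod 2).
  s_3 = 0 + 0 + 0 + 1 + 0 + 1 + 1 + 1 = 4 ≡ 0 (mod 2).
  s_4 = 0 + 0 + 1 + 1 + 0 + 1 + 0 + 1 = 4 ≡ 0 (mod 2).
s = (1, 1, 0, 0)^T — this equals column 12 of H (binary 1100), so error is at position 12.
Correct: flip bit 12 of r = 000110100010011 to get c = 000110100011011.


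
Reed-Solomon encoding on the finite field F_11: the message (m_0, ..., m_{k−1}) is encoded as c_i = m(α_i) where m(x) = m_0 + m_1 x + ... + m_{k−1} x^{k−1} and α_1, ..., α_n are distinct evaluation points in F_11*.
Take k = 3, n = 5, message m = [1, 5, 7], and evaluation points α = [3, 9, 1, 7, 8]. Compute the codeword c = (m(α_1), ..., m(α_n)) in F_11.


c = [2, 8, 2, 5, 5]

Message polynomial: m(x) = 1 + 5·x + 7·x^2 (mod 11).
For each evaluation point α_i, compute m(α_i) mod 11:
  α_1 = 3: Horner steps 7 → 4 → 2, so m(3) = 2.
  α_2 = 9: Horner steps 7 → 2 → 8, so m(9) = 8.
  α_3 = 1: Horner steps 7 → 1 → 2, so m(1) = 2.
  α_4 = 7: Horner steps 7 → 10 → 5, so m(7) = 5.
  α_5 = 8: Horner steps 7 → 6 → 5, so m(8) = 5.
Codeword c = [2, 8, 2, 5, 5] ∈ F_11^5.


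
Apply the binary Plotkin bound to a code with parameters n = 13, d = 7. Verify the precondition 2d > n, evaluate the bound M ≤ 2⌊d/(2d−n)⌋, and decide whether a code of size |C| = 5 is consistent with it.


Plotkin bound M ≤ 14; given |C| = 5 ≤ bound (satisfied).

Check applicability: 2d = 14, n = 13.
2d − n = 1 > 0, so Plotkin applies.
Compute d/(2d−n) = 7/1 ≈ 7.0000.
⌊d/(2d−n)⌋ = 7.
Plotkin bound: M ≤ 2·7 = 14.
Given |C| = 5, check: satisfied.
This |C| is below the Plotkin bound.


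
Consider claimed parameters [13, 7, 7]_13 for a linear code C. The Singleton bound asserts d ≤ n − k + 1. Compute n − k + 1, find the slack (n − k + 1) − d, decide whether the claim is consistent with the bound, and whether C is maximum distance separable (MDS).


Singleton RHS = n − k + 1 = 7, slack = 0, bound satisfied, MDS.

Singleton bound: d ≤ n − k + 1.
Here n = 13, k = 7, so n − k + 1 = 7.
Given d = 7, check d ≤ 7: YES.
Slack = (n − k + 1) − d = 0.
The code is MDS (slack = 0).
Description: the claimed parameters are [13, 7, 7]_13; such a code would be MDS (meets Singleton bound).


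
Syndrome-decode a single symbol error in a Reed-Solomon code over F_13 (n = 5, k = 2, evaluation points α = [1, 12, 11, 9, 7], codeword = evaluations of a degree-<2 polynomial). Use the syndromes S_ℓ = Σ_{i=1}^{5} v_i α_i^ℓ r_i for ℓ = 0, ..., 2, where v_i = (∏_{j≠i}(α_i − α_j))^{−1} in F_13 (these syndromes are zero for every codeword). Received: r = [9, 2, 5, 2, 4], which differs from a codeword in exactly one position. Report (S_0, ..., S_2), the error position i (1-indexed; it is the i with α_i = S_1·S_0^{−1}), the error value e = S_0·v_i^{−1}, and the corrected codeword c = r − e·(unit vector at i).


S = (6, 2, 5), error at position 4, error magnitude e = 4, c = [9, 2, 5, 11, 4].

Step 1: column multipliers v_i = (∏_{j≠i}(α_i − α_j))^{−1} mod 13.
  i = 1 (α = 1): (1−12)(1−11)(1−9)(1−7) = (−11)·(−10)·(−8)·(−6) = 5280 ≡ 2, so v_1 = 2^{−1} = 7 (mod 13).
  i = 2 (α = 12): (12−1)(12−11)(12−9)(12−7) = 11·1·3·5 = 165 ≡ 9, so v_2 = 9^{−1} = 3 (mod 13).
  i = 3 (α = 11): (11−1)(11−12)(11−9)(11−7) = 10·(−1)·2·4 = −80 ≡ 11, so v_3 = 11^{−1} = 6 (mod 13).
  i = 4 (α = 9): (9−1)(9−12)(9−11)(9−7) = 8·(−3)·(−2)·2 = 96 ≡ 5, so v_4 = 5^{−1} = 8 (mod 13).
  i = 5 (α = 7): (7−1)(7−12)(7−11)(7−9) = 6·(−5)·(−4)·(−2) = −240 ≡ 7, so v_5 = 7^{−1} = 2 (mod 13).
  v = [7, 3, 6, 8, 2].
Step 2: syndromes of r = [9, 2, 5, 2, 4] (all sums mod 13).
  S_0 = Σ v_i r_i = 7·9 + 3·2 + 6·5 + 8·2 + 2·4 = 123 ≡ 6.
  S_1 = Σ v_i α_i r_i = 7·1·9 + 3·12·2 + 6·11·5 + 8·9·2 + 2·7·4 = 665 ≡ 2.
  α_i^2 mod 13 = [1, 1, 4, 3, 10].
  S_2 = Σ v_i α_i^2 r_i = 7·1·9 + 3·1·2 + 6·4·5 + 8·3·2 + 2·10·4 = 317 ≡ 5.
  S = (6, 2, 5) ≠ 0, so r is not a codeword (an error is present).
Step 3: locate the error. For a single error e at position i, S_ℓ = v_i·e·α_i^ℓ, so α_err = S_1/S_0.
  S_0^{−1} = 6^{−1} = 11 (mod 13), so α_err = 2·11 = 22 ≡ 9 = α_4. Error position i = 4.
  Consistency check: S_2/S_1 = 5·7 = 35 ≡ 9 = α_err ✓ (single-error assumption holds).
Step 4: error magnitude e = S_0/v_4 = S_0·∏_{j≠4}(α_4 − α_j) = 6·5 = 30 ≡ 4 (mod 13).
Step 5: correct position 4: c_4 = r_4 − e = 2 − 4 ≡ 11 (mod 13). Hence c = [9, 2, 5, 11, 4].
  Check: interpolating c through the α_i gives m(x) = 12 + 10·x (degree < 2) with m(α_i) = c_i for every i, so c is indeed a codeword.


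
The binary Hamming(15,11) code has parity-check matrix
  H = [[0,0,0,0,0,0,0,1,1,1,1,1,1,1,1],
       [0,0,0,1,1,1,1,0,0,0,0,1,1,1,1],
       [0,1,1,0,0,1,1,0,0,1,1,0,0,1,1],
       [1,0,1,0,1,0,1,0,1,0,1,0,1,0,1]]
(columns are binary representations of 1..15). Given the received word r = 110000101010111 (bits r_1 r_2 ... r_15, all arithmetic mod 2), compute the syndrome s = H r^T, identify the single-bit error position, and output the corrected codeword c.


s = (1, 0, 1, 0)^T, error position = 10, corrected codeword c = 110000101110111

Compute s = H r^T mod 2 one row at a time:
  s_1 = 0 + 1 + 0 + 1 + 0 + 1 + 1 + 1 = 5 ≡ 1 (mod 2).
  s_2 = 0 + 0 + 0 + 1 + 0 + 1 + 1 + 1 = 4 ≡ 0 (mod 2).
  s_3 = 1 + 0 + 0 + 1 + 0 + 1 + 1 + 1 = 5 ≡ 1 (mod 2).
  s_4 = 1 + 0 + 0 + 1 + 1 + 1 + 1 + 1 = 6 ≡ 0 (mod 2).
s = (1, 0, 1, 0)^T — this equals column 10 of H (binary 1010), so error is at position 10.
Correct: flip bit 10 of r = 110000101010111 to get c = 110000101110111.


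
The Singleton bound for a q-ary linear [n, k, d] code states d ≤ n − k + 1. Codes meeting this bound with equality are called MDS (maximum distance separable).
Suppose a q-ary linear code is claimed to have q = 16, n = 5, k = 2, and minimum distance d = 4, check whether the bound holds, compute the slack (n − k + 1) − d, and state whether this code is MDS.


Singleton RHS = n − k + 1 = 4, slack = 0, bound satisfied, MDS.

Singleton bound: d ≤ n − k + 1.
Here n = 5, k = 2, so n − k + 1 = 4.
Given d = 4, check d ≤ 4: YES.
Slack = (n − k + 1) − d = 0.
The code is MDS (slack = 0).
Description: the claimed parameters are [5, 2, 4]_16; such a code would be MDS (meets Singleton bound).


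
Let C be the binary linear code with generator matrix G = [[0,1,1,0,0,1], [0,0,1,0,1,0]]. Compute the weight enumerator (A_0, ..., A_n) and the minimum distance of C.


Weight distribution: A_0 = 1, A_2 = 1, A_3 = 2. Minimum distance d = 2.

Enumerate all 2^2 = 4 messages m ∈ F_2^2.
For each, compute codeword c = mG in F_2^6, then tally its weight.
  m = 00 → c = 000000, weight = 0.
  m = 10 → c = 011001, weight = 3.
  m = 01 → c = 001010, weight = 2.
  m = 11 → c = 010011, weight = 3.
Tally weights:
  weight 0: 1 codewords.
  weight 2: 1 codewords.
  weight 3: 2 codewords.
Minimum distance d = smallest w > 0 with A_w > 0 = 2.
Sanity: Σ A_w = 4 = 2^2 = 4 ✓.


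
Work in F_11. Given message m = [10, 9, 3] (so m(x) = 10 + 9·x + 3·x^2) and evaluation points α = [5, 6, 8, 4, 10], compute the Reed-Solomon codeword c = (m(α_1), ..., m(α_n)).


c = [9, 7, 10, 6, 4]

Message polynomial: m(x) = 10 + 9·x + 3·x^2 (mod 11).
For each evaluation point α_i, compute m(α_i) mod 11:
  α_1 = 5: Horner steps 3 → 2 → 9, so m(5) = 9.
  α_2 = 6: Horner steps 3 → 5 → 7, so m(6) = 7.
  α_3 = 8: Horner steps 3 → 0 → 10, so m(8) = 10.
  α_4 = 4: Horner steps 3 → 10 → 6, so m(4) = 6.
  α_5 = 10: Horner steps 3 → 6 → 4, so m(10) = 4.
Codeword c = [9, 7, 10, 6, 4] ∈ F_11^5.


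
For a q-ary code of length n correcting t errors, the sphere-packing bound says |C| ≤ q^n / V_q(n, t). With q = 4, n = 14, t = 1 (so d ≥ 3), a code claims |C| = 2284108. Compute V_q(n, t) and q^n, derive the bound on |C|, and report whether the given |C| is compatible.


V_q(n, t) = 43, q^n = 268435456, Hamming bound = 6242685, |C| = 2284108 ≤ bound (satisfied).

Step 1: Compute V_q(n, t) = Σ_{j=0}^1 C(n, j) (q−1)^j.
  j = 0: C(14,0)·(3)^0 = 1·1 = 1.
  j = 1: C(14,1)·(3)^1 = 14·3 = 42.
  V_q(n, t) = 1 + 42 = 43.
Step 2: q^n = 4^14 = 268435456.
Step 3: Hamming bound ⌊q^n / V_q(n,t)⌋ = ⌊268435456/43⌋ = 6242685.
Step 4: Compare |C| = 2284108 to 6242685: satisfied.
The claimed |C| lies below the Hamming bound.


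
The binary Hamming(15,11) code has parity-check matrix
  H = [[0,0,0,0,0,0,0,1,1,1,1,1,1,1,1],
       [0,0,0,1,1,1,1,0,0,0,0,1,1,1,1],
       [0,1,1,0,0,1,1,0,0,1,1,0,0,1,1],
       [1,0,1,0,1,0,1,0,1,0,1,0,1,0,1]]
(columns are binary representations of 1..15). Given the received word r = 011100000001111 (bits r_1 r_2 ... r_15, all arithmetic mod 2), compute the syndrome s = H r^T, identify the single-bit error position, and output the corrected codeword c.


s = (0, 1, 0, 1)^T, error position = 5, corrected codeword c = 011110000001111

Compute s = H r^T mod 2 one row at a time:
  s_1 = 0 + 0 + 0 + 0 + 1 + 1 + 1 + 1 = 4 ≡ 0 (mod 2).
  s_2 = 1 + 0 + 0 + 0 + 1 + 1 + 1 + 1 = 5 ≡ 1 (mod 2).
  s_3 = 1 + 1 + 0 + 0 + 0 + 0 + 1 + 1 = 4 ≡ 0 (mod 2).
  s_4 = 0 + 1 + 0 + 0 + 0 + 0 + 1 + 1 = 3 ≡ 1 (mod 2).
s = (0, 1, 0, 1)^T — this equals column 5 of H (binary 0101), so error is at position 5.
Correct: flip bit 5 of r = 011100000001111 to get c = 011110000001111.


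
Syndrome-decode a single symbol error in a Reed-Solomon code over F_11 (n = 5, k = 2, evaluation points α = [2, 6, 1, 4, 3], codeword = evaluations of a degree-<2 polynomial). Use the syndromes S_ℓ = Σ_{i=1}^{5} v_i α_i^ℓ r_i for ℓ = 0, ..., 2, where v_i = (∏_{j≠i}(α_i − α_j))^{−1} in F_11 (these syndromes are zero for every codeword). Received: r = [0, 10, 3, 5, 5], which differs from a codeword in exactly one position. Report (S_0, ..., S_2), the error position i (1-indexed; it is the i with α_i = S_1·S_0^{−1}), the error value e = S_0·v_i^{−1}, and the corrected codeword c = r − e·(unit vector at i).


S = (5, 4, 1), error at position 5, error magnitude e = 8, c = [0, 10, 3, 5, 8].

Step 1: column multipliers v_i = (∏_{j≠i}(α_i − α_j))^{−1} mod 11.
  i = 1 (α = 2): (2−6)(2−1)(2−4)(2−3) = (−4)·1·(−2)·(−1) = −8 ≡ 3, so v_1 = 3^{−1} = 4 (mod 11).
  i = 2 (α = 6): (6−2)(6−1)(6−4)(6−3) = 4·5·2·3 = 120 ≡ 10, so v_2 = 10^{−1} = 10 (mod 11).
  i = 3 (α = 1): (1−2)(1−6)(1−4)(1−3) = (−1)·(−5)·(−3)·(−2) = 30 ≡ 8, so v_3 = 8^{−1} = 7 (mod 11).
  i = 4 (α = 4): (4−2)(4−6)(4−1)(4−3) = 2·(−2)·3·1 = −12 ≡ 10, so v_4 = 10^{−1} = 10 (mod 11).
  i = 5 (α = 3): (3−2)(3−6)(3−1)(3−4) = 1·(−3)·2·(−1) = 6 ≡ 6, so v_5 = 6^{−1} = 2 (mod 11).
  v = [4, 10, 7, 10, 2].
Step 2: syndromes of r = [0, 10, 3, 5, 5] (all sums mod 11).
  S_0 = Σ v_i r_i = 4·0 + 10·10 + 7·3 + 10·5 + 2·5 = 181 ≡ 5.
  S_1 = Σ v_i α_i r_i = 4·2·0 + 10·6·10 + 7·1·3 + 10·4·5 + 2·3·5 = 851 ≡ 4.
  α_i^2 mod 11 = [4, 3, 1, 5, 9].
  S_2 = Σ v_i α_i^2 r_i = 4·4·0 + 10·3·10 + 7·1·3 + 10·5·5 + 2·9·5 = 661 ≡ 1.
  S = (5, 4, 1) ≠ 0, so r is not a codeword (an error is present).
Step 3: locate the error. For a single error e at position i, S_ℓ = v_i·e·α_i^ℓ, so α_err = S_1/S_0.
  S_0^{−1} = 5^{−1} = 9 (mod 11), so α_err = 4·9 = 36 ≡ 3 = α_5. Error position i = 5.
  Consistency check: S_2/S_1 = 1·3 = 3 ≡ 3 = α_err ✓ (single-error assumption holds).
Step 4: error magnitude e = S_0/v_5 = S_0·∏_{j≠5}(α_5 − α_j) = 5·6 = 30 ≡ 8 (mod 11).
Step 5: correct position 5: c_5 = r_5 − e = 5 − 8 ≡ 8 (mod 11). Hence c = [0, 10, 3, 5, 8].
  Check: interpolating c through the α_i gives m(x) = 6 + 8·x (degree < 2) with m(α_i) = c_i for every i, so c is indeed a codeword.
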